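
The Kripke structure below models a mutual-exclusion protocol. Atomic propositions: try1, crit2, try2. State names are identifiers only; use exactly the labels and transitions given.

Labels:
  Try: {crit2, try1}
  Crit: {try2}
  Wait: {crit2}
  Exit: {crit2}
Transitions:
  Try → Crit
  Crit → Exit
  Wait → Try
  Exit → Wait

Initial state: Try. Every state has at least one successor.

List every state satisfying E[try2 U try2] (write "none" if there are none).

{Crit}

States satisfying try2: {Crit}.
States satisfying E[try2 U try2]: {Crit}.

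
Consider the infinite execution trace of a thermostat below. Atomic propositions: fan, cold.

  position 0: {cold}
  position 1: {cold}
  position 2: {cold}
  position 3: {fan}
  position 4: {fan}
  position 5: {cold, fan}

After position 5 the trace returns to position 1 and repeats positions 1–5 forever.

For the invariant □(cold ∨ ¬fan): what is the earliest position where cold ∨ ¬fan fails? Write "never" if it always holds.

3

Check cold ∨ ¬fan at each position in order: 0 ✓, 1 ✓, 2 ✓.
At position 3 the labels are {fan}, so cold ∨ ¬fan is false there. This is the first violation.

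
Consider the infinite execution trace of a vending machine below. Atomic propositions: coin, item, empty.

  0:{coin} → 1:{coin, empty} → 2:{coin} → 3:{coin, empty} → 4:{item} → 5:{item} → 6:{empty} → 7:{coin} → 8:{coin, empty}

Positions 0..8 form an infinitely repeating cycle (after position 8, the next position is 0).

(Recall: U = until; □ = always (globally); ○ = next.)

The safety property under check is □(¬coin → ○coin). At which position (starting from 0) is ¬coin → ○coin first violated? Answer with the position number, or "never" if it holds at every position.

4

Check ¬coin → ○coin at each position in order: 0 ✓, 1 ✓, 2 ✓, 3 ✓.
At position 4 the labels are {item} and the next position 5 has {item}, so ¬coin → ○coin is false there. This is the first violation.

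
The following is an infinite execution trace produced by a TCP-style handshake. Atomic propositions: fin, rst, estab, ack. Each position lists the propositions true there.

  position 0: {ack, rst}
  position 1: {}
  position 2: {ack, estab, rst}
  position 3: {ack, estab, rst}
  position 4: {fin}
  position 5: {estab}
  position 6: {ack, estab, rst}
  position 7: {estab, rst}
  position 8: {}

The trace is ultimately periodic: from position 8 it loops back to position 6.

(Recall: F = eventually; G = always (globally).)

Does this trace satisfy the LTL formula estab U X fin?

No

Walking from position 0: at position 0, X fin has not yet held and estab fails, so estab U X fin is false.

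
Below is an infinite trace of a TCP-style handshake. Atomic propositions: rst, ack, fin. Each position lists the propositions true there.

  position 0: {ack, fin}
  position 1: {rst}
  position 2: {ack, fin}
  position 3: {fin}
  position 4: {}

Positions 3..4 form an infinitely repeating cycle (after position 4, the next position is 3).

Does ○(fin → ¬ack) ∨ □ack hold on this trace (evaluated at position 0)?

Holds

The position after 0 is 1; fin → ¬ack is true there.
ack must hold at every position from 0 onward. It fails at position 1, so □ack is false.
At position 0: ○(fin → ¬ack) is true; □ack is false; so ○(fin → ¬ack) ∨ □ack is true.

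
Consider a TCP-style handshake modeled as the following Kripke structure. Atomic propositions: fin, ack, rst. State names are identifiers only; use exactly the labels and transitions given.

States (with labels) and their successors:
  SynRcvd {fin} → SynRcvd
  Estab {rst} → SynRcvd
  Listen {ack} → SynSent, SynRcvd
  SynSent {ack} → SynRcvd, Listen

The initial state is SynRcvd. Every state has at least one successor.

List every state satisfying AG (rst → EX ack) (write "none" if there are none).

States satisfying rst → EX ack: {SynRcvd, Listen, SynSent}.
States satisfying AG (rst → EX ack): {SynRcvd, Listen, SynSent}.

{SynRcvd, Listen, SynSent}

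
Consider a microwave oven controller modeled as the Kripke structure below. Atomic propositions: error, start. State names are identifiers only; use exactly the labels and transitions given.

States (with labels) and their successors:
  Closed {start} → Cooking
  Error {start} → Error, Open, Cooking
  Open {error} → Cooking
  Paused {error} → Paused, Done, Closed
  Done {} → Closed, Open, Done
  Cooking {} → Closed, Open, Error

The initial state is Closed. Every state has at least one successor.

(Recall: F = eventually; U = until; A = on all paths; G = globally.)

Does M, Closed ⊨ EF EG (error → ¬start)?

States satisfying EG (error → ¬start): {Closed, Error, Open, Paused, Done, Cooking}.
States satisfying EF EG (error → ¬start): {Closed, Error, Open, Paused, Done, Cooking}.
Some path from Closed reaches a state where EG (error → ¬start) holds.
Closed ∈ Sat(EF EG (error → ¬start)).

Yes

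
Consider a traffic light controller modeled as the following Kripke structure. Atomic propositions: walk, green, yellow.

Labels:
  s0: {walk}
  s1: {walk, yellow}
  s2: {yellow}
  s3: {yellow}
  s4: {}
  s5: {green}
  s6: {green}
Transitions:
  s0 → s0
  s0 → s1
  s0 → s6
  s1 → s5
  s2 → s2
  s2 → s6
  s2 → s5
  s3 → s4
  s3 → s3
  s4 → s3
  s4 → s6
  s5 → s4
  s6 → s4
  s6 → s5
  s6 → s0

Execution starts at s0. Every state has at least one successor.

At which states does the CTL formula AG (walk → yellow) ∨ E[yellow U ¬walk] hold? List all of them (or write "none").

States satisfying walk → yellow: {s1, s2, s3, s4, s5, s6}.
States satisfying AG (walk → yellow): ∅.
States satisfying yellow: {s1, s2, s3}.
States satisfying ¬walk: {s2, s3, s4, s5, s6}.
States satisfying E[yellow U ¬walk]: {s1, s2, s3, s4, s5, s6}.
States satisfying AG (walk → yellow) ∨ E[yellow U ¬walk]: {s1, s2, s3, s4, s5, s6}.

{s1, s2, s3, s4, s5, s6}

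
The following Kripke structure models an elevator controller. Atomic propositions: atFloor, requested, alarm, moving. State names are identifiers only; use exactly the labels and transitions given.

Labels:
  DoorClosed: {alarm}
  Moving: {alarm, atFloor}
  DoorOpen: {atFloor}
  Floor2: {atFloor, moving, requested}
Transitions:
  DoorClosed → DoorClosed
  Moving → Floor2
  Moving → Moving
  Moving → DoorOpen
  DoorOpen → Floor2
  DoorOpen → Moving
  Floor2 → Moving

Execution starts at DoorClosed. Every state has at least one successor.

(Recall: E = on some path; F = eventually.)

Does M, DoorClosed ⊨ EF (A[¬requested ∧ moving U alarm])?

States satisfying A[¬requested ∧ moving U alarm]: {DoorClosed, Moving}.
States satisfying EF (A[¬requested ∧ moving U alarm]): {DoorClosed, Moving, DoorOpen, Floor2}.
Some path from DoorClosed reaches a state where A[¬requested ∧ moving U alarm] holds.
DoorClosed ∈ Sat(EF (A[¬requested ∧ moving U alarm])).

Holds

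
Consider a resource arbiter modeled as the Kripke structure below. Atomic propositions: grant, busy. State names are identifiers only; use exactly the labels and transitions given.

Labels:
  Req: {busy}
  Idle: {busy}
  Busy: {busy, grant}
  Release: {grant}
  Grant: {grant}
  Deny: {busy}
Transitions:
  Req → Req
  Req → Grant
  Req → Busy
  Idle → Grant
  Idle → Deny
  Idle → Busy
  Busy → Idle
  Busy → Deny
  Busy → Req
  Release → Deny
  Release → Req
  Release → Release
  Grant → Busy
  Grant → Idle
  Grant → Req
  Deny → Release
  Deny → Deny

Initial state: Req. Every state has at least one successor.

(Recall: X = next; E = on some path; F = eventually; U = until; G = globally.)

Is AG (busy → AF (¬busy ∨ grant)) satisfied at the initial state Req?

Does not hold

States satisfying busy → AF (¬busy ∨ grant): {Busy, Release, Grant}.
States satisfying AG (busy → AF (¬busy ∨ grant)): ∅.
Deny is reachable from Req and violates busy → AF (¬busy ∨ grant), so AG fails at Req.
Req ∉ Sat(AG (busy → AF (¬busy ∨ grant))).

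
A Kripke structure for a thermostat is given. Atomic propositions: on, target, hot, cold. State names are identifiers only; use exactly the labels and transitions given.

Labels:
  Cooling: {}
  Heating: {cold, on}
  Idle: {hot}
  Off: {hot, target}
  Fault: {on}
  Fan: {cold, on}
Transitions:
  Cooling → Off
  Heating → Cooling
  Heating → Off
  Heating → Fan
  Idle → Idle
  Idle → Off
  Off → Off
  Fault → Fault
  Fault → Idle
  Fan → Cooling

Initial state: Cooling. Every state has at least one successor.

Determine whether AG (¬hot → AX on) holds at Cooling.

Violated

States satisfying ¬hot → AX on: {Idle, Off}.
States satisfying AG (¬hot → AX on): {Idle, Off}.
Cooling is reachable from Cooling and violates ¬hot → AX on, so AG fails at Cooling.
Cooling ∉ Sat(AG (¬hot → AX on)).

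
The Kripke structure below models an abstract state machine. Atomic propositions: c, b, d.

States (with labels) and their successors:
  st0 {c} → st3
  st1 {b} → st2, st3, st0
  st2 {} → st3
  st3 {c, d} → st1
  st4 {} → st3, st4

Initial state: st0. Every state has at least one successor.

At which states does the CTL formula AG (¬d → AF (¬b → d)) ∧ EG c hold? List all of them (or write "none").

States satisfying ¬d → AF (¬b → d): {st0, st1, st2, st3}.
States satisfying AG (¬d → AF (¬b → d)): {st0, st1, st2, st3}.
States satisfying c: {st0, st3}.
States satisfying EG c: ∅.
States satisfying AG (¬d → AF (¬b → d)) ∧ EG c: ∅.

none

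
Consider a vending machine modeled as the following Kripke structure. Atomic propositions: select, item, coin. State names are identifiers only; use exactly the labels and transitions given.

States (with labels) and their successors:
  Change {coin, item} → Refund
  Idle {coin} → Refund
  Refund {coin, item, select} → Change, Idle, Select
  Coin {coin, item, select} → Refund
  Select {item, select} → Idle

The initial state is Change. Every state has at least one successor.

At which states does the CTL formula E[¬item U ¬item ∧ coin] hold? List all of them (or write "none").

{Idle}

States satisfying ¬item: {Idle}.
States satisfying ¬item ∧ coin: {Idle}.
States satisfying E[¬item U ¬item ∧ coin]: {Idle}.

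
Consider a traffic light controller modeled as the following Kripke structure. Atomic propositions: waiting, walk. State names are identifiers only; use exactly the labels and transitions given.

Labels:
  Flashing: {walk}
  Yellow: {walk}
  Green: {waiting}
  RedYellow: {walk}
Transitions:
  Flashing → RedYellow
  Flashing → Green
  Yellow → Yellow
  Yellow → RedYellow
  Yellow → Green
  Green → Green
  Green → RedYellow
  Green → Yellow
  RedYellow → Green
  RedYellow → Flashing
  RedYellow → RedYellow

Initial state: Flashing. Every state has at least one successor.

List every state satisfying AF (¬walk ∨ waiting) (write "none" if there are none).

States satisfying ¬walk ∨ waiting: {Green}.
States satisfying AF (¬walk ∨ waiting): {Green}.

{Green}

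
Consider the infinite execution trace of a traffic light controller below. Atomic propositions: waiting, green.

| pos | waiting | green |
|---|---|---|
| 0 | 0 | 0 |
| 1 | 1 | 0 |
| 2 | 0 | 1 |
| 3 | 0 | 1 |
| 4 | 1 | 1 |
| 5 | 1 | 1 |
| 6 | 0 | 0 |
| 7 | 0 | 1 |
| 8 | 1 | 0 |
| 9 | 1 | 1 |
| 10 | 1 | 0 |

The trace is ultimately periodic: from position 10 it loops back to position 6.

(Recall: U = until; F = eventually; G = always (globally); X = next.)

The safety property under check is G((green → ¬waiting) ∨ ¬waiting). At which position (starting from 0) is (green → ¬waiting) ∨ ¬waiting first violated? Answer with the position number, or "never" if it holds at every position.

4

Check (green → ¬waiting) ∨ ¬waiting at each position in order: 0 ✓, 1 ✓, 2 ✓, 3 ✓.
At position 4 the labels are {green, waiting}, so (green → ¬waiting) ∨ ¬waiting is false there. This is the first violation.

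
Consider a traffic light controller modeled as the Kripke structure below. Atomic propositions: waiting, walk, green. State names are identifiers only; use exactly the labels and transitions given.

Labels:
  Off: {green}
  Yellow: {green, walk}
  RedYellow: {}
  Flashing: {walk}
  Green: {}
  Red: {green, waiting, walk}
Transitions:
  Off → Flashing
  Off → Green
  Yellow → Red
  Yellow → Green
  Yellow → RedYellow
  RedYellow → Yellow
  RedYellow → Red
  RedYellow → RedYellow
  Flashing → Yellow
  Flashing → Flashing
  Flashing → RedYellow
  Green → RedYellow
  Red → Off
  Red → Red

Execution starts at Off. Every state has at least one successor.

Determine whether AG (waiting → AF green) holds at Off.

States satisfying waiting → AF green: {Off, Yellow, RedYellow, Flashing, Green, Red}.
States satisfying AG (waiting → AF green): {Off, Yellow, RedYellow, Flashing, Green, Red}.
Every state reachable from Off satisfies waiting → AF green.
Off ∈ Sat(AG (waiting → AF green)).

Satisfied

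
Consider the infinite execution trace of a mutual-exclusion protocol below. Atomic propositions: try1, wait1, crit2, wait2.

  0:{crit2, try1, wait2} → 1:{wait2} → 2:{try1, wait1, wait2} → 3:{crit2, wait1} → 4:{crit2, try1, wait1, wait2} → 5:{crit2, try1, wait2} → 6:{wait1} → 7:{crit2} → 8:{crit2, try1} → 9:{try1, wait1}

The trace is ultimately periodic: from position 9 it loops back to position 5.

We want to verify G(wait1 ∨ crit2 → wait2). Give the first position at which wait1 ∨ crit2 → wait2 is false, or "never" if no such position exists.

Check wait1 ∨ crit2 → wait2 at each position in order: 0 ✓, 1 ✓, 2 ✓.
At position 3 the labels are {crit2, wait1}, so wait1 ∨ crit2 → wait2 is false there. This is the first violation.

3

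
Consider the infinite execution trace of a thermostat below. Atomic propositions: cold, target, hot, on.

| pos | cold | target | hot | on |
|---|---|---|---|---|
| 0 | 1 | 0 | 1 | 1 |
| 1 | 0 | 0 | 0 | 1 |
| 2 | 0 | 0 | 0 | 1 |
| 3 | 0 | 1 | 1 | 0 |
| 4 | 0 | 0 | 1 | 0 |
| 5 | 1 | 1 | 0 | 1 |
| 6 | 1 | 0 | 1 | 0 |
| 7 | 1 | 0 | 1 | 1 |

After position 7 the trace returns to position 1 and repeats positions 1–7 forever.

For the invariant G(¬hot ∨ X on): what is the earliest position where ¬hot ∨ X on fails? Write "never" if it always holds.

Check ¬hot ∨ X on at each position in order: 0 ✓, 1 ✓, 2 ✓.
At position 3 the labels are {hot, target} and the next position 4 has {hot}, so ¬hot ∨ X on is false there. This is the first violation.

3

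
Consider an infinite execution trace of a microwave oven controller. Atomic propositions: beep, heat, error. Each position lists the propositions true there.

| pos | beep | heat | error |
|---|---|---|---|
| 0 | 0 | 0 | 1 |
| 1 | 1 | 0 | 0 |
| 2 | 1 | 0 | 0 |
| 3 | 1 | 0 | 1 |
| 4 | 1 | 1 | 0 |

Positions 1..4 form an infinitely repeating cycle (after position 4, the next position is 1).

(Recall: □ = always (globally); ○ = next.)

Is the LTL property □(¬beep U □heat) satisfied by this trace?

Does not hold

¬beep U □heat must hold at every position from 0 onward. It fails at position 0, so □(¬beep U □heat) is false.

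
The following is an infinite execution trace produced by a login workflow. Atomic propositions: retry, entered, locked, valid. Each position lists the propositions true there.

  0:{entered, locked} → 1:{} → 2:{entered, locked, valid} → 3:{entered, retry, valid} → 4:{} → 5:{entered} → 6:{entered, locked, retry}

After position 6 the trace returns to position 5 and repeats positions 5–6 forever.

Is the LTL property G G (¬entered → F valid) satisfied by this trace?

Violated

G (¬entered → F valid) must hold at every position from 0 onward. It fails at position 0, so G G (¬entered → F valid) is false.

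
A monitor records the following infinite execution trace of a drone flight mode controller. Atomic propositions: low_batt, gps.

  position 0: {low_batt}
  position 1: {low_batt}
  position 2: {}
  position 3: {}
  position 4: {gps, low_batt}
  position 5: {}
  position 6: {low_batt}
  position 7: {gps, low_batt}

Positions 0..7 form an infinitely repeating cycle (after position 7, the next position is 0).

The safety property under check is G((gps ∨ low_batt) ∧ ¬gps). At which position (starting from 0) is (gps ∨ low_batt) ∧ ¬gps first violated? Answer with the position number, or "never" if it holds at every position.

2

Check (gps ∨ low_batt) ∧ ¬gps at each position in order: 0 ✓, 1 ✓.
At position 2 the labels are {}, so (gps ∨ low_batt) ∧ ¬gps is false there. This is the first violation.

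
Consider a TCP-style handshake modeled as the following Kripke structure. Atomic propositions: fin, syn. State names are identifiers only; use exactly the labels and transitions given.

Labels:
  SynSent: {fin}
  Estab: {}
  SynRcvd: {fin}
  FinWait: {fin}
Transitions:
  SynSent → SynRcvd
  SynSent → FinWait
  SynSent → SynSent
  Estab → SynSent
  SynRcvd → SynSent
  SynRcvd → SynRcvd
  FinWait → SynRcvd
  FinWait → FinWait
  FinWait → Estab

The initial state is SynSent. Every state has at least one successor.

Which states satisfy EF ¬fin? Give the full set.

States satisfying ¬fin: {Estab}.
States satisfying EF ¬fin: {SynSent, Estab, SynRcvd, FinWait}.

{SynSent, Estab, SynRcvd, FinWait}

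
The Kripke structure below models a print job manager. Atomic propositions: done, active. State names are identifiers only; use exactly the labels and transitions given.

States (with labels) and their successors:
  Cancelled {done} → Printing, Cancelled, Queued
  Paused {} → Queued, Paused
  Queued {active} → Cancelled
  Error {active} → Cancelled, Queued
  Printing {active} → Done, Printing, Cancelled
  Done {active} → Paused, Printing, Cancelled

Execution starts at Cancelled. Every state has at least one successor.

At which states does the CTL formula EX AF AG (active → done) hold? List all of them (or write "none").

States satisfying AF AG (active → done): ∅.
States satisfying EX AF AG (active → done): ∅.

none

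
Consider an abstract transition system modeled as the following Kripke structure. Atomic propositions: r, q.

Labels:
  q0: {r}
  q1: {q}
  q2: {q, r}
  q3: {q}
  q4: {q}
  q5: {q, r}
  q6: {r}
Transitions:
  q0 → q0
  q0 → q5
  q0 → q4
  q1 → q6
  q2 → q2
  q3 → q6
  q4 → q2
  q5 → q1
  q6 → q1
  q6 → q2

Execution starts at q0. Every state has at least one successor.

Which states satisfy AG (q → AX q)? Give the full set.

{q2, q4}

States satisfying q → AX q: {q0, q2, q4, q5, q6}.
States satisfying AG (q → AX q): {q2, q4}.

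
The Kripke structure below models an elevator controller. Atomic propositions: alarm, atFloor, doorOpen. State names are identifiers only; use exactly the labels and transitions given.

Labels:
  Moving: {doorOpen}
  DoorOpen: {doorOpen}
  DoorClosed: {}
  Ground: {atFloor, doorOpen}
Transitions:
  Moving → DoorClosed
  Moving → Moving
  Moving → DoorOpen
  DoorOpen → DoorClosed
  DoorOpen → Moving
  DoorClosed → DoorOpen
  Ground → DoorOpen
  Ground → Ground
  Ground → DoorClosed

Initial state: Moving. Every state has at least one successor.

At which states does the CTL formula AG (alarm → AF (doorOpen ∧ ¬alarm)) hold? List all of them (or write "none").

{Moving, DoorOpen, DoorClosed, Ground}

States satisfying alarm → AF (doorOpen ∧ ¬alarm): {Moving, DoorOpen, DoorClosed, Ground}.
States satisfying AG (alarm → AF (doorOpen ∧ ¬alarm)): {Moving, DoorOpen, DoorClosed, Ground}.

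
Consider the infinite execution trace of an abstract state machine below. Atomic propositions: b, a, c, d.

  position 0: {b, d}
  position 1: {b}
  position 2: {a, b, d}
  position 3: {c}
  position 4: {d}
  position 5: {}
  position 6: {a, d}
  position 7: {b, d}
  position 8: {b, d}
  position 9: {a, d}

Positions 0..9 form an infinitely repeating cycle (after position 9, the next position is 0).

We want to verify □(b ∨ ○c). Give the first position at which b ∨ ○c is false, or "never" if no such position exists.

3

Check b ∨ ○c at each position in order: 0 ✓, 1 ✓, 2 ✓.
At position 3 the labels are {c} and the next position 4 has {d}, so b ∨ ○c is false there. This is the first violation.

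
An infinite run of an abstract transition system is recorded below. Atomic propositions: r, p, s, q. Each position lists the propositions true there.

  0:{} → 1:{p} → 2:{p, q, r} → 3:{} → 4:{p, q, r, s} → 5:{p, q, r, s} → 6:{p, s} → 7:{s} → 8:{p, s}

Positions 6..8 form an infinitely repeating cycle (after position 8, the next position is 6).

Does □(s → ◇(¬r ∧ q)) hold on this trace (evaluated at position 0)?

s → ◇(¬r ∧ q) must hold at every position from 0 onward. It fails at position 4, so □(s → ◇(¬r ∧ q)) is false.
Positions where s holds: 4, 5, 6, 7, 8.
Check ◇(¬r ∧ q) at each: 4→fails, 5→fails, 6→fails, 7→fails, 8→fails.

No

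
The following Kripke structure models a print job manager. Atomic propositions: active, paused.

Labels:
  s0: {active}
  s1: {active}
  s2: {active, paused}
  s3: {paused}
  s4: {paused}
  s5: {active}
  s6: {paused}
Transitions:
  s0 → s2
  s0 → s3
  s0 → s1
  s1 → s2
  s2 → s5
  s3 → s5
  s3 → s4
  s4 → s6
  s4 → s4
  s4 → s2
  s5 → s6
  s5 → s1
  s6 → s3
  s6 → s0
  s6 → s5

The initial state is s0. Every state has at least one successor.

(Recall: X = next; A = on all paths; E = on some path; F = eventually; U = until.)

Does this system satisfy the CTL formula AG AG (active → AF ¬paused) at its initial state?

Yes

States satisfying AG (active → AF ¬paused): {s0, s1, s2, s3, s4, s5, s6}.
States satisfying AG AG (active → AF ¬paused): {s0, s1, s2, s3, s4, s5, s6}.
Every state reachable from s0 satisfies AG (active → AF ¬paused).
s0 ∈ Sat(AG AG (active → AF ¬paused)).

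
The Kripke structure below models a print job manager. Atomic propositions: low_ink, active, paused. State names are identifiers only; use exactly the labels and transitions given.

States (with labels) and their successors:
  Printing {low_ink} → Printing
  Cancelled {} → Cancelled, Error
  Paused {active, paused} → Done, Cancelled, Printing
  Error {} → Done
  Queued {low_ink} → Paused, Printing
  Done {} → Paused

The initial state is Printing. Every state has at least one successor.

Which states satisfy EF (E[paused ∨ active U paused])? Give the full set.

{Cancelled, Paused, Error, Queued, Done}

States satisfying E[paused ∨ active U paused]: {Paused}.
States satisfying EF (E[paused ∨ active U paused]): {Cancelled, Paused, Error, Queued, Done}.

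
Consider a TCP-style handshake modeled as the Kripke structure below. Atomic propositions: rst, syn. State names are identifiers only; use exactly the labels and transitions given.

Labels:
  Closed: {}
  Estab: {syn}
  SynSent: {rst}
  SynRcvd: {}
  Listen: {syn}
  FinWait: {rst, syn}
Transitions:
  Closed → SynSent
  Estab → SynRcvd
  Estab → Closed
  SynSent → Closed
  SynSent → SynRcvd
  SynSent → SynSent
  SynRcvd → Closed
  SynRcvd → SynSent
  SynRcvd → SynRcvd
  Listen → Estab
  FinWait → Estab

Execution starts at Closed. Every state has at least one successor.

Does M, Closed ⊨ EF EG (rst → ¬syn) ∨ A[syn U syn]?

States satisfying EG (rst → ¬syn): {Closed, Estab, SynSent, SynRcvd, Listen}.
States satisfying EF EG (rst → ¬syn): {Closed, Estab, SynSent, SynRcvd, Listen, FinWait}.
States satisfying syn: {Estab, Listen, FinWait}.
States satisfying A[syn U syn]: {Estab, Listen, FinWait}.
States satisfying EF EG (rst → ¬syn) ∨ A[syn U syn]: {Closed, Estab, SynSent, SynRcvd, Listen, FinWait}.
Closed ∈ Sat(EF EG (rst → ¬syn) ∨ A[syn U syn]).

Holds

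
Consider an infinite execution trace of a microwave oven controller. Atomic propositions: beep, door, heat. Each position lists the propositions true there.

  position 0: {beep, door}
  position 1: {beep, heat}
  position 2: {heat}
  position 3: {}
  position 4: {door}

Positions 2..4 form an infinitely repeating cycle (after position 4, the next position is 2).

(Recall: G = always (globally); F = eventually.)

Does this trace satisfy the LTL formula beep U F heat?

Yes

Walking from position 0: F heat first holds at position 0, and beep holds at every earlier position along the way, so beep U F heat holds.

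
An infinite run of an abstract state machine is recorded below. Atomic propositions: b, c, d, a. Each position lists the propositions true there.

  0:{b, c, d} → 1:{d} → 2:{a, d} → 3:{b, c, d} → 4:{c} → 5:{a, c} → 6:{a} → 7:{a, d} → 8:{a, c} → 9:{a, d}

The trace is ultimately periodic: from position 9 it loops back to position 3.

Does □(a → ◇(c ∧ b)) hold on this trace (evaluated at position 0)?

a → ◇(c ∧ b) holds at every position 0..9, and those are all positions ever visited, so □(a → ◇(c ∧ b)) holds.
Positions where a holds: 2, 5, 6, 7, 8, 9.
Check ◇(c ∧ b) at each: 2→ok, 5→ok, 6→ok, 7→ok, 8→ok, 9→ok.

Yes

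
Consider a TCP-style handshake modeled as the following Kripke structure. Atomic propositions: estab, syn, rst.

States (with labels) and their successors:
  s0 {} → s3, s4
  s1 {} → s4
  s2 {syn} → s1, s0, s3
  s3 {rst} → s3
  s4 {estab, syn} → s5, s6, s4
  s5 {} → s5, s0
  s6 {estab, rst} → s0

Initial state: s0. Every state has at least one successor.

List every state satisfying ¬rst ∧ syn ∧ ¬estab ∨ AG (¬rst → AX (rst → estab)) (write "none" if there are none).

{s2, s3}

States satisfying ¬rst: {s0, s1, s2, s4, s5}.
States satisfying ¬rst ∧ syn: {s2, s4}.
States satisfying ¬estab: {s0, s1, s2, s3, s5}.
States satisfying ¬rst ∧ syn ∧ ¬estab: {s2}.
States satisfying ¬rst → AX (rst → estab): {s1, s3, s4, s5, s6}.
States satisfying AG (¬rst → AX (rst → estab)): {s3}.
States satisfying ¬rst ∧ syn ∧ ¬estab ∨ AG (¬rst → AX (rst → estab)): {s2, s3}.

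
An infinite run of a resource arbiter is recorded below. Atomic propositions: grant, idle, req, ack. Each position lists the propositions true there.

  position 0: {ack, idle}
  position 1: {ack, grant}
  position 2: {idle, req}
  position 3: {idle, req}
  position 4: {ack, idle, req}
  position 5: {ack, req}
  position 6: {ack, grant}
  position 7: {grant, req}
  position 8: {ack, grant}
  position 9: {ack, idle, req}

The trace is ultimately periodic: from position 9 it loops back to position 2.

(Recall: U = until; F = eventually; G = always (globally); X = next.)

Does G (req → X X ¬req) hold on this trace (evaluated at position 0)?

req → X X ¬req must hold at every position from 0 onward. It fails at position 2, so G (req → X X ¬req) is false.
Positions where req holds: 2, 3, 4, 5, 7, 9.
Check X X ¬req at each: 2→fails, 3→fails, 4→ok, 5→fails, 7→fails, 9→fails.

No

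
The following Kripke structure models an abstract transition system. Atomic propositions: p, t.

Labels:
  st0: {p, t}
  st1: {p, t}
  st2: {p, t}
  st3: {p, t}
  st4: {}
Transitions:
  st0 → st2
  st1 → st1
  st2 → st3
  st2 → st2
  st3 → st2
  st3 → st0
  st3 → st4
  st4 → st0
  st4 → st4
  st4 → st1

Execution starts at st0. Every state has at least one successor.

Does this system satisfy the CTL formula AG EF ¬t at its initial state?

Does not hold

States satisfying EF ¬t: {st0, st2, st3, st4}.
States satisfying AG EF ¬t: ∅.
st1 is reachable from st0 and violates EF ¬t, so AG fails at st0.
st0 ∉ Sat(AG EF ¬t).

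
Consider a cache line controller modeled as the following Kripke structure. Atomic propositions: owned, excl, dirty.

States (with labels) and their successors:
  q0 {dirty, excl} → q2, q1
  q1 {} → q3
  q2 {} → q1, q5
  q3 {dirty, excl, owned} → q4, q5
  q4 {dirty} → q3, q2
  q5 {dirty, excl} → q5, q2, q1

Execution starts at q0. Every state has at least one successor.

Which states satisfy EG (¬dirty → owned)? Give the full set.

{q3, q4, q5}

States satisfying ¬dirty → owned: {q0, q3, q4, q5}.
States satisfying EG (¬dirty → owned): {q3, q4, q5}.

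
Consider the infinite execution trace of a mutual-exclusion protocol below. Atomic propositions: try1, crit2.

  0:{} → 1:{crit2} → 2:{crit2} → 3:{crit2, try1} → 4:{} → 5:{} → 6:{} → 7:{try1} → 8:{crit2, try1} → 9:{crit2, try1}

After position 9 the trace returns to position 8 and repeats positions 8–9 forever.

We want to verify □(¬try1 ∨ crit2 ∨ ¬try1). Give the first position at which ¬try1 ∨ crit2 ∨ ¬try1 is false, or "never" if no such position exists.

Check ¬try1 ∨ crit2 ∨ ¬try1 at each position in order: 0 ✓, 1 ✓, 2 ✓, 3 ✓, 4 ✓, 5 ✓, 6 ✓.
At position 7 the labels are {try1}, so ¬try1 ∨ crit2 ∨ ¬try1 is false there. This is the first violation.

7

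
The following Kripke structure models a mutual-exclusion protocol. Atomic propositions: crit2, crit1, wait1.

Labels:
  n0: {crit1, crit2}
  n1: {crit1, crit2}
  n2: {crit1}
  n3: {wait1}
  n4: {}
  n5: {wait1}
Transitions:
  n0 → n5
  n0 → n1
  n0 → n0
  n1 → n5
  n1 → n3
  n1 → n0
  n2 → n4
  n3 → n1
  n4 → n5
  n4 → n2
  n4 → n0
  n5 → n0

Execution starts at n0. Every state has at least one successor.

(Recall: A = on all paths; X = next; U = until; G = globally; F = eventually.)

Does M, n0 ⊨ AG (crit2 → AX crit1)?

States satisfying crit2 → AX crit1: {n2, n3, n4, n5}.
States satisfying AG (crit2 → AX crit1): ∅.
n0 is reachable from n0 and violates crit2 → AX crit1, so AG fails at n0.
n0 ∉ Sat(AG (crit2 → AX crit1)).

Does not hold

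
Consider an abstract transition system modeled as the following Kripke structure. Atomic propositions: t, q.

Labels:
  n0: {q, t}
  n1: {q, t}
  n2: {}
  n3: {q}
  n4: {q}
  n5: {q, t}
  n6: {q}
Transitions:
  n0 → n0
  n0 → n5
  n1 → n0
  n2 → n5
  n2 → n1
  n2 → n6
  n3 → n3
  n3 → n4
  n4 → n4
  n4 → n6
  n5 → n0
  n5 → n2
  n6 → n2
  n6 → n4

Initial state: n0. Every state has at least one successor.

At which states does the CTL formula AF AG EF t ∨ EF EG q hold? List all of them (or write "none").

States satisfying AG EF t: {n0, n1, n2, n3, n4, n5, n6}.
States satisfying AF AG EF t: {n0, n1, n2, n3, n4, n5, n6}.
States satisfying EG q: {n0, n1, n3, n4, n5, n6}.
States satisfying EF EG q: {n0, n1, n2, n3, n4, n5, n6}.
States satisfying AF AG EF t ∨ EF EG q: {n0, n1, n2, n3, n4, n5, n6}.

{n0, n1, n2, n3, n4, n5, n6}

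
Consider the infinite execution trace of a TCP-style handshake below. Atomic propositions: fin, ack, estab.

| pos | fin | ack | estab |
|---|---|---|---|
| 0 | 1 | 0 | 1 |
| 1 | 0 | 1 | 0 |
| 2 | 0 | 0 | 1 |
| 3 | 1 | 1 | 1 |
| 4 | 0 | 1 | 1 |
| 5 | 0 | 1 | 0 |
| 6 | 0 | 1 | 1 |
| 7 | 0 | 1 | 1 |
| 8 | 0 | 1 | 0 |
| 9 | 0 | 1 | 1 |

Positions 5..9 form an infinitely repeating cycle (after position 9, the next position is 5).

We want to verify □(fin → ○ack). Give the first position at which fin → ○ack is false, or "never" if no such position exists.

never

fin → ○ack holds at every position 0..9, and those are all the positions the trace ever visits, so the invariant □(fin → ○ack) is never violated.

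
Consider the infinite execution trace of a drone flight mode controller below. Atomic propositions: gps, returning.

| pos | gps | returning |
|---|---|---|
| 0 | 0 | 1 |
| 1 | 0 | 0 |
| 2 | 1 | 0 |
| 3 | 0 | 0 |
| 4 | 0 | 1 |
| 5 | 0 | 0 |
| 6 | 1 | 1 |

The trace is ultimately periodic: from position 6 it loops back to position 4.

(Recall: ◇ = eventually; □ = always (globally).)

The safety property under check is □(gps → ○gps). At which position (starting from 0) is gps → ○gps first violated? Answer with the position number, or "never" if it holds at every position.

2

Check gps → ○gps at each position in order: 0 ✓, 1 ✓.
At position 2 the labels are {gps} and the next position 3 has {}, so gps → ○gps is false there. This is the first violation.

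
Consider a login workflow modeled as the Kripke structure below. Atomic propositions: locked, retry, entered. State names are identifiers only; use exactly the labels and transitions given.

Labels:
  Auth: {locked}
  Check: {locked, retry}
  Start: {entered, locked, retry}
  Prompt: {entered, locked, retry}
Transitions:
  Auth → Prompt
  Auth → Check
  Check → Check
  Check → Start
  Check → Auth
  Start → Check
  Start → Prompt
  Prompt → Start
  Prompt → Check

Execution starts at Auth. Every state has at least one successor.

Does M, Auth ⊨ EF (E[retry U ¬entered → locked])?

States satisfying E[retry U ¬entered → locked]: {Auth, Check, Start, Prompt}.
States satisfying EF (E[retry U ¬entered → locked]): {Auth, Check, Start, Prompt}.
Some path from Auth reaches a state where E[retry U ¬entered → locked] holds.
Auth ∈ Sat(EF (E[retry U ¬entered → locked])).

Holds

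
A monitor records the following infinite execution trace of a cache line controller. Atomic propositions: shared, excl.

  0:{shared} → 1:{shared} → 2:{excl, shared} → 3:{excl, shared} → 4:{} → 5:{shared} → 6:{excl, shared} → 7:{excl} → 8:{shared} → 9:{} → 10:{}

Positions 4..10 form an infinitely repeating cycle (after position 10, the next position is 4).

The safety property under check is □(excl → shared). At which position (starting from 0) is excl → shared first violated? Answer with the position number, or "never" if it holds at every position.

Check excl → shared at each position in order: 0 ✓, 1 ✓, 2 ✓, 3 ✓, 4 ✓, 5 ✓, 6 ✓.
At position 7 the labels are {excl}, so excl → shared is false there. This is the first violation.

7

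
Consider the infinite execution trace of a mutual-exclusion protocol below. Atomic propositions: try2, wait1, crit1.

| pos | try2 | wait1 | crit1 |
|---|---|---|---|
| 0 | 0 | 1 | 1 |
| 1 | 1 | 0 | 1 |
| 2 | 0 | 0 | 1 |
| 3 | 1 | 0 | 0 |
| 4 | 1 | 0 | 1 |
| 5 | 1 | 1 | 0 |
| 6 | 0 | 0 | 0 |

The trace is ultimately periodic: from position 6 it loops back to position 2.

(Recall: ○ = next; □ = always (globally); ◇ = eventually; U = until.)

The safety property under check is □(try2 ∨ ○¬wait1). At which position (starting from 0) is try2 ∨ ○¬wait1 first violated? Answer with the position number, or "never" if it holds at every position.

never

try2 ∨ ○¬wait1 holds at every position 0..6, and those are all the positions the trace ever visits, so the invariant □(try2 ∨ ○¬wait1) is never violated.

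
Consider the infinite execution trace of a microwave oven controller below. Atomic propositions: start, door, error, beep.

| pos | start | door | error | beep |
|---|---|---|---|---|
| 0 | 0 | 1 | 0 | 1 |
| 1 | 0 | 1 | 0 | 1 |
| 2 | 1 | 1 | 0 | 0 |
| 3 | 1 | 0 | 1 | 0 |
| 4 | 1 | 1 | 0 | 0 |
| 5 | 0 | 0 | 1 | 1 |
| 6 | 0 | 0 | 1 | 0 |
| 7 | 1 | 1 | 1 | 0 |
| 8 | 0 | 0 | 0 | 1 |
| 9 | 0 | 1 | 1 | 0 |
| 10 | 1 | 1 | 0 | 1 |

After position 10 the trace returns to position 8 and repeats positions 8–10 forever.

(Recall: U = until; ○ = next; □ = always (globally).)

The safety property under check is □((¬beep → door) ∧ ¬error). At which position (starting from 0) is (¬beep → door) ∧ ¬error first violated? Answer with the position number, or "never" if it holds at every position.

Check (¬beep → door) ∧ ¬error at each position in order: 0 ✓, 1 ✓, 2 ✓.
At position 3 the labels are {error, start}, so (¬beep → door) ∧ ¬error is false there. This is the first violation.

3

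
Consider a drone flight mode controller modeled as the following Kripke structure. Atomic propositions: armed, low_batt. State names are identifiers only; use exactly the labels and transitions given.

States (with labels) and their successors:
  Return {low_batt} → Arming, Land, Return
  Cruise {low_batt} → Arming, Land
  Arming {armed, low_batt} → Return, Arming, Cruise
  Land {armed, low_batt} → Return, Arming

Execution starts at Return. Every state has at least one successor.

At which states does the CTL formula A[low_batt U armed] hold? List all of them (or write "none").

{Cruise, Arming, Land}

States satisfying low_batt: {Return, Cruise, Arming, Land}.
States satisfying armed: {Arming, Land}.
States satisfying A[low_batt U armed]: {Cruise, Arming, Land}.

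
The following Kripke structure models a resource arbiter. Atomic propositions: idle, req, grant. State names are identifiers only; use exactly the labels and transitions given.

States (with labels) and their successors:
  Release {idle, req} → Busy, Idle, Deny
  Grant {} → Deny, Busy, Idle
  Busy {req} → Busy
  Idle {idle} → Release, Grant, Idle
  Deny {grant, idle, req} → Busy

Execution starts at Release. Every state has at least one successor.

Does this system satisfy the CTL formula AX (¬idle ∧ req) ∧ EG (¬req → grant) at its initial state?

States satisfying ¬idle ∧ req: {Busy}.
States satisfying AX (¬idle ∧ req): {Busy, Deny}.
States satisfying ¬req → grant: {Release, Busy, Deny}.
States satisfying EG (¬req → grant): {Release, Busy, Deny}.
States satisfying AX (¬idle ∧ req) ∧ EG (¬req → grant): {Busy, Deny}.
Release ∉ Sat(AX (¬idle ∧ req) ∧ EG (¬req → grant)).

Does not hold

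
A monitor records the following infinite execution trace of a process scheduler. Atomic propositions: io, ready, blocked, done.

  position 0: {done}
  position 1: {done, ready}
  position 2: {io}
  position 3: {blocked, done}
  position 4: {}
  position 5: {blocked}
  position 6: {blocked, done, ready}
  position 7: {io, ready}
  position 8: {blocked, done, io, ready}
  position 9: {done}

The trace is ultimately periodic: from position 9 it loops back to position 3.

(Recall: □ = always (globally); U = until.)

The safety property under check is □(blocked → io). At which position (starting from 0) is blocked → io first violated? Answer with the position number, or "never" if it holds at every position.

Check blocked → io at each position in order: 0 ✓, 1 ✓, 2 ✓.
At position 3 the labels are {blocked, done}, so blocked → io is false there. This is the first violation.

3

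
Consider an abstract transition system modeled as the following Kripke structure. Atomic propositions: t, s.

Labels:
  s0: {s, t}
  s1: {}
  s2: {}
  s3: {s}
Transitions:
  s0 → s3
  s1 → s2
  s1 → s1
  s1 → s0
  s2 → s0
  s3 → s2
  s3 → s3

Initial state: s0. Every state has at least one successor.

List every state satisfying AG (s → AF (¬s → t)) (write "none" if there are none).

{s0, s1, s2, s3}

States satisfying s → AF (¬s → t): {s0, s1, s2, s3}.
States satisfying AG (s → AF (¬s → t)): {s0, s1, s2, s3}.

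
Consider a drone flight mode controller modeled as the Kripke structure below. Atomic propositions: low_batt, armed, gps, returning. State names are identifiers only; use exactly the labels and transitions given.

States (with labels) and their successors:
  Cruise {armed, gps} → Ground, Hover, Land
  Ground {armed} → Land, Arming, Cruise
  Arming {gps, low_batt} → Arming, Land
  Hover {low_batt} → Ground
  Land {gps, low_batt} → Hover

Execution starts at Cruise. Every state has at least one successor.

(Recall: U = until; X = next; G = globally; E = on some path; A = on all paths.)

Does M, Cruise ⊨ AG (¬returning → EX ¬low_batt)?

States satisfying ¬returning → EX ¬low_batt: {Cruise, Ground, Hover}.
States satisfying AG (¬returning → EX ¬low_batt): ∅.
Arming is reachable from Cruise and violates ¬returning → EX ¬low_batt, so AG fails at Cruise.
Cruise ∉ Sat(AG (¬returning → EX ¬low_batt)).

No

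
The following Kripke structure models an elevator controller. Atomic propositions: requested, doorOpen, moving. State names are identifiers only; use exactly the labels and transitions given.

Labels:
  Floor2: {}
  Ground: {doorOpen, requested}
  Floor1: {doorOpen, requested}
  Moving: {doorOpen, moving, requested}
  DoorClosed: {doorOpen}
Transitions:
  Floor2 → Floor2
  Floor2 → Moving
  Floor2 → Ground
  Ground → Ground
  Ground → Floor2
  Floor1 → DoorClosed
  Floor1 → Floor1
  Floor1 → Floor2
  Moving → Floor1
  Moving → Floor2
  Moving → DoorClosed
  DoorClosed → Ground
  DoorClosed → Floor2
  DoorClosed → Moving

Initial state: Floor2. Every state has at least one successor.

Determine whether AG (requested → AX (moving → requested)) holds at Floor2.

States satisfying requested → AX (moving → requested): {Floor2, Ground, Floor1, Moving, DoorClosed}.
States satisfying AG (requested → AX (moving → requested)): {Floor2, Ground, Floor1, Moving, DoorClosed}.
Every state reachable from Floor2 satisfies requested → AX (moving → requested).
Floor2 ∈ Sat(AG (requested → AX (moving → requested))).

Holds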